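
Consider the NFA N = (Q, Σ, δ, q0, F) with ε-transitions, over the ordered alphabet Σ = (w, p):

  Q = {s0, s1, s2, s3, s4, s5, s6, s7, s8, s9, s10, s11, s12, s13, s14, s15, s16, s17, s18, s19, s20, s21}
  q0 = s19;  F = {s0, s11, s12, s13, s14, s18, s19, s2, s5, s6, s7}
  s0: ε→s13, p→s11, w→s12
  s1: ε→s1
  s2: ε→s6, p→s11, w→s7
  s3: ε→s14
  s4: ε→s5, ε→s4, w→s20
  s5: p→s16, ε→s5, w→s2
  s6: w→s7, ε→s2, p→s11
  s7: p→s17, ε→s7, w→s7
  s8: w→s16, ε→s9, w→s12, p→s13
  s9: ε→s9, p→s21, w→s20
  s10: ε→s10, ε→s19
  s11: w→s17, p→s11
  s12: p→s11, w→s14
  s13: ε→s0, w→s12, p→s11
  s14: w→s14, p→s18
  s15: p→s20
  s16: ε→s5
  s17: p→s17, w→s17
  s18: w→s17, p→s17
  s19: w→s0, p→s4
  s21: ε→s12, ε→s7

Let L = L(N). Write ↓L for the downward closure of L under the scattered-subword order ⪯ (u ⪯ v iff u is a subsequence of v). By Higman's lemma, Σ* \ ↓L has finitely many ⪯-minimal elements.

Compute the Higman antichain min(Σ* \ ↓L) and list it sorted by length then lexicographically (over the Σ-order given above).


|Q|=22, |F|=11, |δ|=48 (17 ε).
min D↑ (10 st, q0=0, F={7}): 0:w→1,p→2 1:w→3,p→4 2:w→5,p→2 3:w→6,p→4 4:w→7,p→4 5:w→8,p→4 6:w→6,p→9 7:w→7,p→7 8:w→8,p→7 9:w→7,p→7 [Hopcroft].
'wpw': |S_i|=[15, 11, 3, 1] end={s17} — reject; 3/3 deletions ∈↓L.
'pwwp': |S_i|=[15, 10, 6, 2, 1] end={s17} — reject; 4/4 del acc.
'wwwpp': run [15, 11, 6, 4, 2, 1] end={s17} — reject; 5/5 deletions ∈↓L.
3 obstructions.

min(Σ*\↓L) = [wpw, pwwp, wwwpp].


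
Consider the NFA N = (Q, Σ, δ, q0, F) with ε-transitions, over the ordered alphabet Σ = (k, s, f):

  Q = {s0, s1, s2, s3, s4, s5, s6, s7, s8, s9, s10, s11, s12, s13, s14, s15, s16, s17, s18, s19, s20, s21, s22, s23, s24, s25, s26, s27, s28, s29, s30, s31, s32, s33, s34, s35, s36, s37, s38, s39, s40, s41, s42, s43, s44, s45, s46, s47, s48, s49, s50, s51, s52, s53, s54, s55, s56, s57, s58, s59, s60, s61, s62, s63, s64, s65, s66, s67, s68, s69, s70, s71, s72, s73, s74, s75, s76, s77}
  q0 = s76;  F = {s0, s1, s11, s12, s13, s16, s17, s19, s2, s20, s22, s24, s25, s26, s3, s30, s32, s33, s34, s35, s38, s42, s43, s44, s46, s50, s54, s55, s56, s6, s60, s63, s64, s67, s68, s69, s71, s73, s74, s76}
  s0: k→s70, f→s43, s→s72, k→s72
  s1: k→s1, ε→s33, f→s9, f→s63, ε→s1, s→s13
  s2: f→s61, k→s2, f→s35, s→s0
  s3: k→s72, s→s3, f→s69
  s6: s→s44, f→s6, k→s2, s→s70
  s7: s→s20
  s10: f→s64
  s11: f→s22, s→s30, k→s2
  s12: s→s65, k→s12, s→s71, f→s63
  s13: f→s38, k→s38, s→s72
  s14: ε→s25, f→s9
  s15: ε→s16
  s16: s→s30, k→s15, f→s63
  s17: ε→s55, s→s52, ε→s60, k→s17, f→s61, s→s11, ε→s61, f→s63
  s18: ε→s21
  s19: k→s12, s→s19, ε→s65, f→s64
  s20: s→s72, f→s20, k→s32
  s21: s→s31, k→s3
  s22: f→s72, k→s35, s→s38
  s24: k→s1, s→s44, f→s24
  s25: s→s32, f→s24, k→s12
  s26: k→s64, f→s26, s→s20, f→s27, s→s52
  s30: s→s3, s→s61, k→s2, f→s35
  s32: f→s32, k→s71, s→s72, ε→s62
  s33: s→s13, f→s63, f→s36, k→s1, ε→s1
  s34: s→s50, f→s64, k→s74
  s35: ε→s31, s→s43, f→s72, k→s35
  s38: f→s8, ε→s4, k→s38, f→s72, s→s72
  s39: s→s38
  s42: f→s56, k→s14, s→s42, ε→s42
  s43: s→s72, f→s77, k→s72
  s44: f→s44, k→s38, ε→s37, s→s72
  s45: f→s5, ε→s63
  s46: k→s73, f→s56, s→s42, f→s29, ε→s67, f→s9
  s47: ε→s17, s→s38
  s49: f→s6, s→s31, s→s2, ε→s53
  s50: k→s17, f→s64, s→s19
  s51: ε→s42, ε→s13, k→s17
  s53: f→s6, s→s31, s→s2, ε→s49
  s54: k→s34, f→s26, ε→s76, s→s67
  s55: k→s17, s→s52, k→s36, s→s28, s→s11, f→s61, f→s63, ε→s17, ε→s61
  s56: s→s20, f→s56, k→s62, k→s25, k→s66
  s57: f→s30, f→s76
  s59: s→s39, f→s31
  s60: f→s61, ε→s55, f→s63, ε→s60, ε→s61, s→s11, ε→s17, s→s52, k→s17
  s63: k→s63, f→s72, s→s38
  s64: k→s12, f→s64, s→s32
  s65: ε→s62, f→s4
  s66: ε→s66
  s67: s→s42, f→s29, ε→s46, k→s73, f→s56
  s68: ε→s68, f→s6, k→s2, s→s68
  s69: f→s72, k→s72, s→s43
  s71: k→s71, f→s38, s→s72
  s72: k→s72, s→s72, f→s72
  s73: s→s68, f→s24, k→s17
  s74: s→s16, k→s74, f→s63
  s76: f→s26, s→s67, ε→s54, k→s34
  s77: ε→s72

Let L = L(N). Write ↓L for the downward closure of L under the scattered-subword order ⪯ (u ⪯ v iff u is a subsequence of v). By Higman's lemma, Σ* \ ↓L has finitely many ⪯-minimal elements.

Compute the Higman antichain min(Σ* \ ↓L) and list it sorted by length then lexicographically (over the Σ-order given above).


|Q|=78, |F|=40, |δ|=201 (35 ε).
min D↑ (36 st, q0=0, F={20}): 0:k→1,s→2,f→3 1:k→4,s→5,f→6 2:k→7,s→8,f→9 3:k→6,s→10,f→3 4:k→4,s→11,f→12 5:k→13,s→14,f→6 6:k→15,s→16,f→6 7:k→13,s→17,f→18 8:k→19,s→8,f→9 9:k→19,s→10,f→9 10:k→16,s→20,f→10 11:k→11,s→21,f→12 12:k→12,s→22,f→20 13:k→13,s→23,f→12 14:k→15,s→14,f→6 15:k→15,s→24,f→12 16:k→24,s→20,f→16 17:k→25,s→17,f→26 18:k→27,s→28,f→18 19:k→15,s→16,f→18 20:k→20,s→20,f→20 21:k→25,s→29,f→30 22:k→22,s→20,f→20 23:k→25,s→21,f→31 24:k→24,s→20,f→22 25:k→25,s→32,f→30 26:k→25,s→28,f→26 27:k→27,s→33,f→12 28:k→22,s→20,f→28 29:k→20,s→29,f→34 30:k→30,s→35,f→20 31:k→30,s→22,f→20 32:k→20,s→20,f→35 33:k→22,s→20,f→22 34:k→20,s→35,f→20 35:k→20,s→20,f→20.
'fss': run [59, 38, 17, 1] end={s72} rej; 3/3 deletions ∈↓L.
'kkff': N↓-sim [59, 49, 35, 14, 3] end={s72,s77,s8} — reject; 4/4 deletions ∈↓L.
'sskss': run [59, 53, 43, 29, 15, 1] end={s72} — reject; 5/5 del acc.
'kksssk': N↓-sim [59, 49, 35, 26, 15, 8, 2] end={s70,s72} — reject; 6/6 del acc.
'sksksk': N↓-sim [59, 53, 44, 28, 13, 5, 2] end={s70,s72} ∉↓L; 6/6 deletions ∈↓L.
'skfskf': run [59, 53, 44, 27, 11, 5, 2] end={s72,s8} — reject; 6/6 del acc.
6 minimals (antichain).

Antichain: [fss, kkff, sskss, kksssk, sksksk, skfskf].


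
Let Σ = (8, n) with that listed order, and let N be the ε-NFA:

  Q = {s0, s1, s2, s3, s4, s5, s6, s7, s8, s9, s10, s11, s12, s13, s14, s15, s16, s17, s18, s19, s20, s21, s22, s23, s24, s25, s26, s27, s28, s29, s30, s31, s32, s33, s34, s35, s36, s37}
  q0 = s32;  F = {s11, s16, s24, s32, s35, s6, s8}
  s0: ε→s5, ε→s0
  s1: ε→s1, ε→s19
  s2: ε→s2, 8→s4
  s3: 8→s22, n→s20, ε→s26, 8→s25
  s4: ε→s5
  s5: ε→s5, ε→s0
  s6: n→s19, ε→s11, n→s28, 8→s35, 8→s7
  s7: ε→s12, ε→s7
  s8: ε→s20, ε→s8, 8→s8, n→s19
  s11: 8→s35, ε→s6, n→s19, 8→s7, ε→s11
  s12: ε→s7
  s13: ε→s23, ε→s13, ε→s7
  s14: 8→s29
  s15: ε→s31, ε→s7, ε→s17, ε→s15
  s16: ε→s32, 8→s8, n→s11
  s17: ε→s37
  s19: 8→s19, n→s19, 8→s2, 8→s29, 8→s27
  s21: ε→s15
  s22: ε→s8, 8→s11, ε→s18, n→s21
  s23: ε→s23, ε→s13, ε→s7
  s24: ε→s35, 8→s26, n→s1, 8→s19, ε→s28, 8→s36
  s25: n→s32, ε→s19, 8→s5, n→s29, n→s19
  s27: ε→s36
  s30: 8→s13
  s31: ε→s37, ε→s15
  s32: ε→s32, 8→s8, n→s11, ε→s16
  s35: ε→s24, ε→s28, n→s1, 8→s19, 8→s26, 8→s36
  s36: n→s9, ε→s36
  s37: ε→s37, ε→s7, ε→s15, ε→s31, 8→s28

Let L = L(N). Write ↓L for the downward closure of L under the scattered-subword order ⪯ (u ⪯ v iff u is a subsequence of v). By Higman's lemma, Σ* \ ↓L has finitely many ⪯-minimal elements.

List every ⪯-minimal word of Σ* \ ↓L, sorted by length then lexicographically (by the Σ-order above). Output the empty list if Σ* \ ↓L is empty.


|Q|=38, |F|=7, |δ|=87 (47 ε).
min D↑ (5 st, q0=0, F={3}): 0:8→1,n→2 1:8→1,n→3 2:8→4,n→3 3:8→3,n→3 4:8→3,n→3 [Hopcroft].
'8n': |S_i|=[22, 18, 10] end={s0,s1,s19,s2,s27,s29,s36,s4,s5,s9} ∉↓L; 2/2 single-dels accept.
'nn': run [22, 18, 11] end={s0,s1,s19,s2,s27,s28,s29,s36,s4,s5,s9} rej; 2/2 del acc.
'n88': N↓-sim [22, 18, 16, 10] end={s0,s19,s2,s26,s27,s29,s36,s4,s5,s9} — reject; 3/3 del acc.
3 words, ⪯-incomp.

A = [8n, nn, n88].


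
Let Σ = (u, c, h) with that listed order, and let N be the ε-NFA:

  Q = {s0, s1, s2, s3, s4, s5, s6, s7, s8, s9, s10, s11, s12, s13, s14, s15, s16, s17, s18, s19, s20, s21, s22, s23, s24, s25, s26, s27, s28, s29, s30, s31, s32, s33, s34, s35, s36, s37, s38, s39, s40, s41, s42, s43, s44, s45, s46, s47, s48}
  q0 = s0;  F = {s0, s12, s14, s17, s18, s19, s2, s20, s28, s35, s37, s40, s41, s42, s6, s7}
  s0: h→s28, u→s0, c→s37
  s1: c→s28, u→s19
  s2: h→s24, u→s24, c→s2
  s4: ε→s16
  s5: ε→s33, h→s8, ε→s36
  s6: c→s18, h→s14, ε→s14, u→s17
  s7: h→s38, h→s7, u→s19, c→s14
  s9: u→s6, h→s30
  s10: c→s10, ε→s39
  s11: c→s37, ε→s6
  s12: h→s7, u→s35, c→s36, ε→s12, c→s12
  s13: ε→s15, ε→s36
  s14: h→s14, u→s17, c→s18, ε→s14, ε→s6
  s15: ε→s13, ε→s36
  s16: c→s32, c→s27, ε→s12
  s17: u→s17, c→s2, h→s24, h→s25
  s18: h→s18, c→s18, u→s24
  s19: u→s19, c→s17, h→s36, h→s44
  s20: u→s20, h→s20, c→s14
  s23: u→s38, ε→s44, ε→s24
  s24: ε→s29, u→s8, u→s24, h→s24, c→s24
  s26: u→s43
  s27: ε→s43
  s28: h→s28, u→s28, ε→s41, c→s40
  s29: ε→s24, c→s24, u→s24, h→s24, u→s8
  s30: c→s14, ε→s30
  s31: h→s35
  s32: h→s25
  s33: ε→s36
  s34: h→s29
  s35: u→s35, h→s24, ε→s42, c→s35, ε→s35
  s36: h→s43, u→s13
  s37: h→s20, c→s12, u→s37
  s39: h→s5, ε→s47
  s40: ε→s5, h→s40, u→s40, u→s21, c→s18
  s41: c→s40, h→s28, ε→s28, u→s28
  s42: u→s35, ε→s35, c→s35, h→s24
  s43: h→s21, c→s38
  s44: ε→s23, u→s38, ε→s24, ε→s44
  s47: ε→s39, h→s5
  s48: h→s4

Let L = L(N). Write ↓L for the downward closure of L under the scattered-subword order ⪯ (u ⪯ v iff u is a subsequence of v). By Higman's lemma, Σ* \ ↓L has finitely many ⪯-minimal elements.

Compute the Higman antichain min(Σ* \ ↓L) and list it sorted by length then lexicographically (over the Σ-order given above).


Antichain: [ccuh, hccu].

|Q|=49, |F|=16, |δ|=116 (32 ε).
min D↑ (14 st, q0=0, F={10}): 0:u→0,c→1,h→2 1:u→1,c→3,h→4 2:u→2,c→5,h→2 3:u→6,c→3,h→7 4:u→4,c→8,h→4 5:u→5,c→9,h→5 6:u→6,c→6,h→10 7:u→11,c→8,h→7 8:u→12,c→9,h→8 9:u→10,c→9,h→9 10:u→10,c→10,h→10 11:u→11,c→12,h→10 12:u→12,c→13,h→10 13:u→10,c→13,h→10.
'ccuh': |S_i|=[30, 27, 22, 17, 12] end={s13,s15,s21,s23,s24,s25,s29,s36,s38,s43,s44,s8} rej; 4/4 del acc.
'hccu': run [30, 25, 18, 6, 3] end={s24,s29,s8} rej; 4/4 deletions ∈↓L.
2 words, ⪯-incomp.


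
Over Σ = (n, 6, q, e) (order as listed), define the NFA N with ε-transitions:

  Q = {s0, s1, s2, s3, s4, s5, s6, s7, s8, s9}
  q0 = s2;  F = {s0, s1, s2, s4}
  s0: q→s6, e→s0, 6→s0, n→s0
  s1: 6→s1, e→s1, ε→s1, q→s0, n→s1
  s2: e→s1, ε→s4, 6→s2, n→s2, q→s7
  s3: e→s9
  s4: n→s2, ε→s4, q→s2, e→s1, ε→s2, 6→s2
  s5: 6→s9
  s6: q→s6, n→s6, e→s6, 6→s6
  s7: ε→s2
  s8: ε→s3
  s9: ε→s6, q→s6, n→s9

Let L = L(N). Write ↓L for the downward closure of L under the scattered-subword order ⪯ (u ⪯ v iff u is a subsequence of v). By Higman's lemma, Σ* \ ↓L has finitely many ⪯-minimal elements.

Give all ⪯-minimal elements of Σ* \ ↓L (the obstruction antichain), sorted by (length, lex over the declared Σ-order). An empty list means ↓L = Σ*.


A = [eqq].

|Q|=10, |F|=4, |δ|=31 (7 ε).
min D↑ (4 st, q0=0, F={3}): 0:n→0,6→0,q→0,e→1 1:n→1,6→1,q→2,e→1 2:n→2,6→2,q→3,e→2 3:n→3,6→3,q→3,e→3 (ε-aug+det+¬).
'eqq': N↓-sim [6, 3, 2, 1] end={s6} rej; 3/3 del acc.
1 obstructions.


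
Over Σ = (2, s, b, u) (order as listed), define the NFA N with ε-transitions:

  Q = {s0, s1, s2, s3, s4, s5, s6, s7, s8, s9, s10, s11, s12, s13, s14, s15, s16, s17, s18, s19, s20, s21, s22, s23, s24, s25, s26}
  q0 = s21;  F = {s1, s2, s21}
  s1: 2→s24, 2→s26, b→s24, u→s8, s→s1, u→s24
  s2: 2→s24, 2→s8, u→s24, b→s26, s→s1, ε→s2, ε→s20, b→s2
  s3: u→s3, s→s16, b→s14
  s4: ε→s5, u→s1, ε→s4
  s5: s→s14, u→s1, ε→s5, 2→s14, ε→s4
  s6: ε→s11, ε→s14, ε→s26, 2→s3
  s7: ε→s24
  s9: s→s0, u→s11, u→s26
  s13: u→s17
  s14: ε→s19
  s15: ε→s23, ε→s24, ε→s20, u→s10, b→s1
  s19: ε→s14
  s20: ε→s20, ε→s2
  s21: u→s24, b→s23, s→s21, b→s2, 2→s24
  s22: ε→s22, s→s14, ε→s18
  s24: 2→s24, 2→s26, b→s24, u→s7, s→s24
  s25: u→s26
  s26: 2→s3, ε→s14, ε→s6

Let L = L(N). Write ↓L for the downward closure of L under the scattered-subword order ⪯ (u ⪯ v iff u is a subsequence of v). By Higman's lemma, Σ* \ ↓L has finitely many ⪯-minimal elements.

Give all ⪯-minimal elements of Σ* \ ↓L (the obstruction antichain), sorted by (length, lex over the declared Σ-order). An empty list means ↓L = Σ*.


Antichain: [2, u, bsb].

|Q|=27, |F|=3, |δ|=60 (21 ε).
min D↑ (4 st, q0=0, F={1}): 0:2→1,s→0,b→2,u→1 1:2→1,s→1,b→1,u→1 2:2→1,s→3,b→2,u→1 3:2→1,s→3,b→1,u→1.
'2': N↓-sim [15, 10] end={s11,s14,s16,s19,s24,s26,s3,s6,s7,s8} rej; 1/1 single-dels accept.
'u': N↓-sim [15, 10] end={s11,s14,s16,s19,s24,s26,s3,s6,s7,s8} — reject; 1/1 deletions ∈↓L.
'bsb': N↓-sim [15, 14, 11, 9] end={s11,s14,s16,s19,s24,s26,s3,s6,s7} ∉↓L; 3/3 del acc.
3 words, ⪯-incomp.


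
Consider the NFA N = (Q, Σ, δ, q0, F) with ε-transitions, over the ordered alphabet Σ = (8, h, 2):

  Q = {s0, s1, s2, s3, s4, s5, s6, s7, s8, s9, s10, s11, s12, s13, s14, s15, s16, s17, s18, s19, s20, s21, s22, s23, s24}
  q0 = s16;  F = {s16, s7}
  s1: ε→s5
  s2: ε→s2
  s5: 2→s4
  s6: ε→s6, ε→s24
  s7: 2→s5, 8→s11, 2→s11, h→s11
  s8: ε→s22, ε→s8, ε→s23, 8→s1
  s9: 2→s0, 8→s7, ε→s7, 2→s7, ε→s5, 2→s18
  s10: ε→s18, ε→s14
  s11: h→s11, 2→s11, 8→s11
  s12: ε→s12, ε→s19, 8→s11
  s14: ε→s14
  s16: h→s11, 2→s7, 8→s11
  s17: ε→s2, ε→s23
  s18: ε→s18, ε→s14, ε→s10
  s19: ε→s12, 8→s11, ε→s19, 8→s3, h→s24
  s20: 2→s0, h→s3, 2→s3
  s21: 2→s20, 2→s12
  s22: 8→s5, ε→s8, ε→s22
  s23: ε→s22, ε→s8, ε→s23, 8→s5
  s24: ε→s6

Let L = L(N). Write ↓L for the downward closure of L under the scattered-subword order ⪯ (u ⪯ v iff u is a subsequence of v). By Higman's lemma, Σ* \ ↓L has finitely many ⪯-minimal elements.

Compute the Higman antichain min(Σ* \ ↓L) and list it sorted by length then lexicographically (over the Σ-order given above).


A = [8, h, 22].

|Q|=25, |F|=2, |δ|=54 (27 ε).
min D↑ (3 st, q0=0, F={1}): 0:8→1,h→1,2→2 1:8→1,h→1,2→1 2:8→1,h→1,2→1.
'8': run [5, 1] end={s11} ∉↓L; 1/1 del acc.
'h': |S_i|=[5, 1] end={s11} ∉↓L; 1/1 deletions ∈↓L.
'22': |S_i|=[5, 4, 3] end={s11,s4,s5} ∉↓L; 2/2 deletions ∈↓L.
3 words, ⪯-incomp.


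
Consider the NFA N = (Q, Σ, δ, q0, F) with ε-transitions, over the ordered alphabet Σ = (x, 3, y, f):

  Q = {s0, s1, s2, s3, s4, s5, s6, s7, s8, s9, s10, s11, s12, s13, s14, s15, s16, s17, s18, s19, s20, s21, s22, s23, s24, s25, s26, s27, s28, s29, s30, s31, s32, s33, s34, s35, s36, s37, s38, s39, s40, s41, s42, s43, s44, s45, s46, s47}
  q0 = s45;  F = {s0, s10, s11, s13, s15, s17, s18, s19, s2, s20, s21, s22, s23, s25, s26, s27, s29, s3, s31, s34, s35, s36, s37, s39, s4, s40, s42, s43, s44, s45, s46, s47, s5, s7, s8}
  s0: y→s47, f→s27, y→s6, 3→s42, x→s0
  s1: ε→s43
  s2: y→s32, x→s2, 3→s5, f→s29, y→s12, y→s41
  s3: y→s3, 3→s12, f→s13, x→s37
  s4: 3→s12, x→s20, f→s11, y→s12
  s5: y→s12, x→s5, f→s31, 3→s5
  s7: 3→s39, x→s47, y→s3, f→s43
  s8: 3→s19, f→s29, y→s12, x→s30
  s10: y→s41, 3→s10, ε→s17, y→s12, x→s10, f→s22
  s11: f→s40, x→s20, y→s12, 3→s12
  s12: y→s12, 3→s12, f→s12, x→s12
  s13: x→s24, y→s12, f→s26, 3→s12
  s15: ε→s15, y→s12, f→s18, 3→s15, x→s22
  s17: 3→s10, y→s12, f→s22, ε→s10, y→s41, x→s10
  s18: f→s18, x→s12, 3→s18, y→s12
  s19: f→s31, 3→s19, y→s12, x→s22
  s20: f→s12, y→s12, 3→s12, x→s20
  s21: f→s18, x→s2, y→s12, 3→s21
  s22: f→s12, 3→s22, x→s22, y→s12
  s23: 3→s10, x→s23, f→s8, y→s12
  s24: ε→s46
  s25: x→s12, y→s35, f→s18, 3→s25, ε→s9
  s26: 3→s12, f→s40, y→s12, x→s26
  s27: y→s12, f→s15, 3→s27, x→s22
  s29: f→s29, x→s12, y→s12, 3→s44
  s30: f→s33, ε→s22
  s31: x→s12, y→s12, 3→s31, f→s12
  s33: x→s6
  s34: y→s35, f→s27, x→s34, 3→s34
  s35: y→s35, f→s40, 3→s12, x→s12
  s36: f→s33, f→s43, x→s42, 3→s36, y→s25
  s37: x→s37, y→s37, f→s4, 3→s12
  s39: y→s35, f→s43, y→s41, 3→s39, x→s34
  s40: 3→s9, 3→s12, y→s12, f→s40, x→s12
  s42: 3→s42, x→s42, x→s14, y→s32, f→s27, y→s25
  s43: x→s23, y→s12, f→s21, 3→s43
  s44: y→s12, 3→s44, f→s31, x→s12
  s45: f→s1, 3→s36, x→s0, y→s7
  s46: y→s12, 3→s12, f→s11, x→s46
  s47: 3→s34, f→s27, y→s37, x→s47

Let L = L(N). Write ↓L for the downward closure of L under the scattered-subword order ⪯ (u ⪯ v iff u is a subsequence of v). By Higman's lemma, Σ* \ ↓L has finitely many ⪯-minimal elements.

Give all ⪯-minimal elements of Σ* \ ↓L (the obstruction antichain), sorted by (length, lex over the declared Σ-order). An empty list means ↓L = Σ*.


|Q|=48, |F|=35, |δ|=163 (7 ε).
min D↑ (35 st, q0=0, F={12}): 0:x→1,3→2,y→3,f→4 1:x→1,3→5,y→6,f→7 2:x→5,3→2,y→8,f→4 3:x→6,3→9,y→10,f→4 4:x→11,3→4,y→12,f→13 5:x→5,3→5,y→8,f→7 6:x→6,3→14,y→15,f→7 7:x→16,3→7,y→12,f→17 8:x→12,3→8,y→18,f→19 9:x→14,3→9,y→18,f→4 10:x→15,3→12,y→10,f→20 11:x→11,3→21,y→12,f→22 12:x→12,3→12,y→12,f→12 13:x→23,3→13,y→12,f→19 14:x→14,3→14,y→18,f→7 15:x→15,3→12,y→15,f→24 16:x→16,3→16,y→12,f→12 17:x→16,3→17,y→12,f→19 18:x→12,3→12,y→18,f→25 19:x→12,3→19,y→12,f→19 20:x→26,3→12,y→12,f→27 21:x→21,3→21,y→12,f→16 22:x→16,3→28,y→12,f→29 23:x→23,3→30,y→12,f→29 24:x→31,3→12,y→12,f→32 25:x→12,3→12,y→12,f→25 26:x→26,3→12,y→12,f→32 27:x→27,3→12,y→12,f→25 28:x→16,3→28,y→12,f→33 29:x→12,3→34,y→12,f→29 30:x→30,3→30,y→12,f→33 31:x→31,3→12,y→12,f→12 32:x→31,3→12,y→12,f→25 33:x→12,3→33,y→12,f→12 34:x→12,3→34,y→12,f→33 [Hopcroft].
'fy': run [45, 32, 3] end={s12,s32,s41} — reject; 2/2 deletions ∈↓L.
'3yx': N↓-sim [45, 31, 8, 1] end={s12} rej; 3/3 single-dels accept.
'yy3': |S_i|=[45, 39, 15, 2] end={s12,s9} rej; 3/3 deletions ∈↓L.
'xfxf': |S_i|=[45, 36, 18, 6, 3] end={s12,s33,s6} rej; 4/4 single-dels accept.
'fffx': N↓-sim [45, 32, 22, 9, 2] end={s12,s6} ∉↓L; 4/4 single-dels accept.
'fx3ff': |S_i|=[45, 32, 24, 10, 3, 1] end={s12} rej; 5/5 deletions ∈↓L.
6 minimals (antichain).

Antichain: [fy, 3yx, yy3, xfxf, fffx, fx3ff].


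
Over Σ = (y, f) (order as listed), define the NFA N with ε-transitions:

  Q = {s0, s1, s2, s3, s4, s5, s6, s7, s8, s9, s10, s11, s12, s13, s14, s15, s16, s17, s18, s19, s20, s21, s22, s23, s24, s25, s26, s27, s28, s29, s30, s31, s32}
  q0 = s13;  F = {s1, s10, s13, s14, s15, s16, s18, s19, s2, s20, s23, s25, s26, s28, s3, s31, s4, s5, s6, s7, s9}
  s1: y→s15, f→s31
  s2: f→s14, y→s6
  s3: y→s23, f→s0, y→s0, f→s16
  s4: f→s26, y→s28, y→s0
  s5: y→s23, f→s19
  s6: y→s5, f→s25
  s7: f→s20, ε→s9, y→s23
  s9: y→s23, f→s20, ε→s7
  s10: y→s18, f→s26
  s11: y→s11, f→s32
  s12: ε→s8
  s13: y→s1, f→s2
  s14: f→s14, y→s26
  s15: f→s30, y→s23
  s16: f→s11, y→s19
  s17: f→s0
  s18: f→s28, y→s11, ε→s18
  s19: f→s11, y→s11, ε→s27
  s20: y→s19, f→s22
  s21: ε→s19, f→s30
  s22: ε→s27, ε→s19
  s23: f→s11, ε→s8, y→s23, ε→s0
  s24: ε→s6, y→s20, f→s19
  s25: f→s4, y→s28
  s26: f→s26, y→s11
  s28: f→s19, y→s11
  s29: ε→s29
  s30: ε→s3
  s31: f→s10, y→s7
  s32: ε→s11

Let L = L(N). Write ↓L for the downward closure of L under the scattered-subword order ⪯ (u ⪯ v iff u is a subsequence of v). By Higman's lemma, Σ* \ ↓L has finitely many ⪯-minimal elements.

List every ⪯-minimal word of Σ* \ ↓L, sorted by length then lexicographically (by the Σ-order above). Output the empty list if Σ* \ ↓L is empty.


min(Σ*\↓L) = [yyyf, ffyy, yyfff, yfffy, fyyfy, fyyff].

|Q|=33, |F|=21, |δ|=65 (14 ε).
min D↑ (21 st, q0=0, F={14}): 0:y→1,f→2 1:y→3,f→4 2:y→5,f→6 3:y→7,f→8 4:y→9,f→10 5:y→11,f→12 6:y→13,f→6 7:y→7,f→14 8:y→7,f→15 9:y→7,f→16 10:y→17,f→13 11:y→7,f→18 12:y→19,f→20 13:y→14,f→13 14:y→14,f→14 15:y→18,f→14 16:y→18,f→18 17:y→14,f→19 18:y→14,f→14 19:y→14,f→18 20:y→19,f→13.
'yyyf': N↓-sim [28, 25, 18, 7, 2] end={s11,s32} ∉↓L; 4/4 deletions ∈↓L.
'ffyy': N↓-sim [28, 25, 15, 8, 2] end={s11,s32} — reject; 4/4 deletions ∈↓L.
'yyfff': run [28, 25, 18, 13, 7, 2] end={s11,s32} rej; 5/5 del acc.
'yfffy': |S_i|=[28, 25, 21, 13, 7, 2] end={s11,s32} — reject; 5/5 deletions ∈↓L.
'fyyfy': |S_i|=[28, 25, 18, 9, 4, 2] end={s11,s32} rej; 5/5 del acc.
'fyyff': |S_i|=[28, 25, 18, 9, 4, 2] end={s11,s32} ∉↓L; 5/5 del acc.
6 minimals (antichain).


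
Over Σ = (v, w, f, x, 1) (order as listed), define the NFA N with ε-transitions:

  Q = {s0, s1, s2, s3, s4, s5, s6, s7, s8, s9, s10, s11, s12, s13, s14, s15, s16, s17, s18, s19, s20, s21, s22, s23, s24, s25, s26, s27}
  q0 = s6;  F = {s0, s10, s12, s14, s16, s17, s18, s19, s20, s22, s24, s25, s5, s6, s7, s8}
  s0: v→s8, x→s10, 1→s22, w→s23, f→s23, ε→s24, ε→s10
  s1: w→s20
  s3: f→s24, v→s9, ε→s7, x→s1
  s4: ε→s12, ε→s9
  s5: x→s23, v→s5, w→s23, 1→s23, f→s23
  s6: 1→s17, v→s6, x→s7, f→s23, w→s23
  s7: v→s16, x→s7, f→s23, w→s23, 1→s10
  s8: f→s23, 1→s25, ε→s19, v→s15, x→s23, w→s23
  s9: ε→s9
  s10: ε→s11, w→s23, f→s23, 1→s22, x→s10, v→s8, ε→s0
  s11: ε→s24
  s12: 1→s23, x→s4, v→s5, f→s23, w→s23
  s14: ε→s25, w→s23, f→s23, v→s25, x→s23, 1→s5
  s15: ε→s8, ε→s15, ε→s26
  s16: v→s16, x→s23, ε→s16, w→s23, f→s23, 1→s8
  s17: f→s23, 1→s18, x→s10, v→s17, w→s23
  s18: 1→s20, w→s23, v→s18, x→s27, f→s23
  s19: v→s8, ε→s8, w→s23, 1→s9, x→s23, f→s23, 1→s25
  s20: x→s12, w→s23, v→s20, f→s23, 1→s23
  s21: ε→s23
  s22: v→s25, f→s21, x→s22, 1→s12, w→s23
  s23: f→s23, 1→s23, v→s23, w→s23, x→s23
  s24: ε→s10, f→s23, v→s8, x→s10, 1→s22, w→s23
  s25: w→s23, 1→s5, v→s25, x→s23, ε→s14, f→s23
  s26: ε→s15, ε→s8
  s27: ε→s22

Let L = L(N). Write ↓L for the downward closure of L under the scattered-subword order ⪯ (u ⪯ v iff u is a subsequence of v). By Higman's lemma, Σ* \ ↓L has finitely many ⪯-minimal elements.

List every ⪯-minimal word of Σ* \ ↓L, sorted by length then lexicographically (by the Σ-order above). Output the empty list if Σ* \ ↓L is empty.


A = [w, f, xvx, 1111].

|Q|=28, |F|=16, |δ|=112 (22 ε).
min D↑ (13 st, q0=0, F={1}): 0:v→0,w→1,f→1,x→2,1→3 1:v→1,w→1,f→1,x→1,1→1 2:v→4,w→1,f→1,x→2,1→5 3:v→3,w→1,f→1,x→5,1→6 4:v→4,w→1,f→1,x→1,1→7 5:v→7,w→1,f→1,x→5,1→8 6:v→6,w→1,f→1,x→8,1→9 7:v→7,w→1,f→1,x→1,1→10 8:v→10,w→1,f→1,x→8,1→11 9:v→9,w→1,f→1,x→11,1→1 10:v→10,w→1,f→1,x→1,1→12 11:v→12,w→1,f→1,x→11,1→1 12:v→12,w→1,f→1,x→1,1→1.
'w': |S_i|=[24, 1] end={s23} ∉↓L; 1/1 single-dels accept.
'f': N↓-sim [24, 2] end={s21,s23} ∉↓L; 1/1 single-dels accept.
'xvx': N↓-sim [24, 20, 10, 1] end={s23} rej; 3/3 deletions ∈↓L.
'1111': run [24, 21, 12, 6, 1] end={s23} — reject; 4/4 del acc.
4 words, ⪯-incomp.


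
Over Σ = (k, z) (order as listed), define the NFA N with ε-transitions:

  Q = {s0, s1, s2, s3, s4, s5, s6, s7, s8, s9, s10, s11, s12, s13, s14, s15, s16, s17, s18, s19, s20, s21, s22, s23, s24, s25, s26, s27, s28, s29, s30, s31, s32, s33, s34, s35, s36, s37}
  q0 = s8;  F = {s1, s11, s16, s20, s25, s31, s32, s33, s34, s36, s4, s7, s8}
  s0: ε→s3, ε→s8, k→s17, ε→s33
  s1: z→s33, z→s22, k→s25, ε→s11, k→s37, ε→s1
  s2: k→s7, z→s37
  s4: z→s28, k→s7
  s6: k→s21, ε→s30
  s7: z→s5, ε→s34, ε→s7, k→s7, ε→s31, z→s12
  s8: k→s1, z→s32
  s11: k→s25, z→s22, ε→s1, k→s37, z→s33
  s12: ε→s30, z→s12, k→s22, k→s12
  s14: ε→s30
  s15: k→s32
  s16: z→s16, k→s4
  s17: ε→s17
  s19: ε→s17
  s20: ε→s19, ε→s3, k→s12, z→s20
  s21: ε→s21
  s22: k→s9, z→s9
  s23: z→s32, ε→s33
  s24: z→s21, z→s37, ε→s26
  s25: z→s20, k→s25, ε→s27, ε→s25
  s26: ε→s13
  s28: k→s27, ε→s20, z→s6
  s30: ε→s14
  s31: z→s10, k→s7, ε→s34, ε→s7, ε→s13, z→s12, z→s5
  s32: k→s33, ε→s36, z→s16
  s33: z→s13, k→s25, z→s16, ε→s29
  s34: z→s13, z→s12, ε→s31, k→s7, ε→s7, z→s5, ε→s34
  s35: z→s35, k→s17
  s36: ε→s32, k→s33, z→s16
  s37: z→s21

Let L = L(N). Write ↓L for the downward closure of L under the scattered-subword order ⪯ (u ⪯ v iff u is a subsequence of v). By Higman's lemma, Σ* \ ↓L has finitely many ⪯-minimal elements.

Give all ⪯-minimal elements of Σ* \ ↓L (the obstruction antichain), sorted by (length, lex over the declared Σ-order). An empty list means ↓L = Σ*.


Antichain: [kkzk, zzkkz, zzkzk].

|Q|=38, |F|=13, |δ|=87 (33 ε).
min D↑ (10 st, q0=0, F={8}): 0:k→1,z→2 1:k→3,z→4 2:k→4,z→5 3:k→3,z→6 4:k→3,z→5 5:k→7,z→5 6:k→8,z→6 7:k→9,z→6 8:k→8,z→8 9:k→9,z→8 [Hopcroft].
'kkzk': N↓-sim [30, 27, 22, 16, 7] end={s12,s14,s21,s22,s27,s30,s9} ∉↓L; 4/4 del acc.
'zzkkz': |S_i|=[30, 26, 21, 20, 13, 8] end={s10,s12,s13,s14,s22,s30,s5,s9} ∉↓L; 5/5 deletions ∈↓L.
'zzkzk': |S_i|=[30, 26, 21, 20, 16, 7] end={s12,s14,s21,s22,s27,s30,s9} — reject; 5/5 single-dels accept.
3 minimals (antichain).


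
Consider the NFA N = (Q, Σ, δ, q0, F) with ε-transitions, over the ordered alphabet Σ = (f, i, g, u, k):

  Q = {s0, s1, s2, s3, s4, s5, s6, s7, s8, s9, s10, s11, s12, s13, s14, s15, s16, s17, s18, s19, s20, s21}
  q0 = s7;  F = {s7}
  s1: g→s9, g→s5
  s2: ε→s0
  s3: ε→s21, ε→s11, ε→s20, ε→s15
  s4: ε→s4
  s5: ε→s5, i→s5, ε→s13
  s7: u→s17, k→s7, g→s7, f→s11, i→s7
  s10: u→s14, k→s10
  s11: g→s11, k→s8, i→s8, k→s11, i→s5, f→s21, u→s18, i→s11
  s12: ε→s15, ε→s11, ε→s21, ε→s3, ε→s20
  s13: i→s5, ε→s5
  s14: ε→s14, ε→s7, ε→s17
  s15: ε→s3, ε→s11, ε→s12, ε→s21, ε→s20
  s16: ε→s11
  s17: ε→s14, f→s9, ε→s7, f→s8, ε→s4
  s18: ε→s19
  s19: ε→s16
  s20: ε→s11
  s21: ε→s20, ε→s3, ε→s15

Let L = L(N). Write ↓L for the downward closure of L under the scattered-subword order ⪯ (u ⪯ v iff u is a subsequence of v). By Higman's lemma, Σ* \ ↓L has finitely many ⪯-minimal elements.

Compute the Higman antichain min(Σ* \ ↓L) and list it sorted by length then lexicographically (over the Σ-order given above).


A = [f].

|Q|=22, |F|=1, |δ|=53 (32 ε).
min D↑ (2 st, q0=0, F={1}): 0:f→1,i→0,g→0,u→0,k→0 1:f→1,i→1,g→1,u→1,k→1 (ε-aug+det+¬).
'f': N↓-sim [17, 13] end={s11,s12,s13,s15,s16,s18,s19,s20,s21,s3,s5,s8,…} — reject; 1/1 deletions ∈↓L.
1 words, ⪯-incomp.


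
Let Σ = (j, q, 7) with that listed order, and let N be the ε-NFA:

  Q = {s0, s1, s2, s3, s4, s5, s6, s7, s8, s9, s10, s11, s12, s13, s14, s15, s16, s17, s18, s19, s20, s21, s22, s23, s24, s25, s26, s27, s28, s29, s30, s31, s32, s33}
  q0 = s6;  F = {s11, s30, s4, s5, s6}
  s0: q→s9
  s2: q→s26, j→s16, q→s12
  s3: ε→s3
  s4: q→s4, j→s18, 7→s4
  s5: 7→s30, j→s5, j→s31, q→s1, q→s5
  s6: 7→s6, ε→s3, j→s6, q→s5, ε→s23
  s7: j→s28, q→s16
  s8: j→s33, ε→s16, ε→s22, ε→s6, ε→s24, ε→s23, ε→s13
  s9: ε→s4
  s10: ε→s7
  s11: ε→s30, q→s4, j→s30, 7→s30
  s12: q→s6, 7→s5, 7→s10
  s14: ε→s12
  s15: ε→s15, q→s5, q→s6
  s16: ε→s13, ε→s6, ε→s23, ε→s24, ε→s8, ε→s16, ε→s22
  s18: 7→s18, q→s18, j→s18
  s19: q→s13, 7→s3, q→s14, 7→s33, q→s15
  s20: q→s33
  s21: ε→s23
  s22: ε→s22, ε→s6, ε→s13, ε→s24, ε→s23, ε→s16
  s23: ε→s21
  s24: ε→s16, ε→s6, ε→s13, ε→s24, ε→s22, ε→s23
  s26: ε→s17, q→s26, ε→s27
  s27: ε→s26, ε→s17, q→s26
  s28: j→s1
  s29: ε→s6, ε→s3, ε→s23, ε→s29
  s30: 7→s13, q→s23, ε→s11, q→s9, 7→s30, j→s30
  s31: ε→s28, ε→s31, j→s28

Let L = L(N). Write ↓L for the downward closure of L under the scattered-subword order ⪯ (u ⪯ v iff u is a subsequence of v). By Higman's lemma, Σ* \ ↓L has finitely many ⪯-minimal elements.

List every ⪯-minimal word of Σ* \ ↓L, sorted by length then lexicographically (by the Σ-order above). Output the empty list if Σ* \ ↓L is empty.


|Q|=34, |F|=5, |δ|=90 (46 ε).
min D↑ (5 st, q0=0, F={4}): 0:j→0,q→1,7→0 1:j→1,q→1,7→2 2:j→2,q→3,7→2 3:j→4,q→3,7→3 4:j→4,q→4,7→4 (ε-aug+det+¬).
'q7qj': run [14, 12, 8, 5, 1] end={s18} ∉↓L; 4/4 single-dels accept.
1 obstructions.

A = [q7qj].


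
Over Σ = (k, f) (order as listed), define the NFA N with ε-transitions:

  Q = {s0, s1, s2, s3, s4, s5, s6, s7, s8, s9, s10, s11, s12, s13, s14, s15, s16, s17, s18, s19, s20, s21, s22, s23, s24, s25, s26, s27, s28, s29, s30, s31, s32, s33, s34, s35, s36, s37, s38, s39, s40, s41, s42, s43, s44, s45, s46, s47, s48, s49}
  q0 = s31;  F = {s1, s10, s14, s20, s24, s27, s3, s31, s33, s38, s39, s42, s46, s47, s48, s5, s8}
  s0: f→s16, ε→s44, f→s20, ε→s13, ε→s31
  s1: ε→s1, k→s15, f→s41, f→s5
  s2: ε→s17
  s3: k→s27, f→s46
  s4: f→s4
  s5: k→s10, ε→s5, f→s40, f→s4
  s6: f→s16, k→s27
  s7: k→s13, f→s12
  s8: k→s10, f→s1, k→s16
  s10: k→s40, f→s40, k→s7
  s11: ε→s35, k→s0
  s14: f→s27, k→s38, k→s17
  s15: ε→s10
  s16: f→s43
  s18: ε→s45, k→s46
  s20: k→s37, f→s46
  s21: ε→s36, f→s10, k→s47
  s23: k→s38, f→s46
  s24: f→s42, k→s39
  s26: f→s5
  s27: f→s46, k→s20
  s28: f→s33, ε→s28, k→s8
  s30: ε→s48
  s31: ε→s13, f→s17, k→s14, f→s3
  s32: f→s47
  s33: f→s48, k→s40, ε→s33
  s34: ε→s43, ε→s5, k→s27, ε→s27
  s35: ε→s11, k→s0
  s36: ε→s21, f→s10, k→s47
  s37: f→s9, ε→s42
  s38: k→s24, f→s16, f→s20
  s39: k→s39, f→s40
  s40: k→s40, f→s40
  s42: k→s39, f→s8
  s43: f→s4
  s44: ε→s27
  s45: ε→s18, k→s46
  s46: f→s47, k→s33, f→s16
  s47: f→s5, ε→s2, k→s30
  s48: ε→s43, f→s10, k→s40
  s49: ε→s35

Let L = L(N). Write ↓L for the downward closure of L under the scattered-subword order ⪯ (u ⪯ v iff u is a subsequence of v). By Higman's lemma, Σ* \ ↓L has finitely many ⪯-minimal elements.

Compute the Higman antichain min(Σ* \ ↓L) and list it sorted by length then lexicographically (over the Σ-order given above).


A = [ffkk, kkkkf, fffff].

|Q|=50, |F|=17, |δ|=94 (25 ε).
min D↑ (18 st, q0=0, F={12}): 0:k→1,f→2 1:k→3,f→4 2:k→4,f→5 3:k→6,f→7 4:k→7,f→5 5:k→8,f→9 6:k→10,f→11 7:k→11,f→5 8:k→12,f→13 9:k→13,f→14 10:k→10,f→12 11:k→10,f→15 12:k→12,f→12 13:k→12,f→16 14:k→16,f→12 15:k→16,f→17 16:k→12,f→12 17:k→16,f→14.
'ffkk': run [31, 27, 21, 12, 4] end={s12,s13,s40,s7} — reject; 4/4 single-dels accept.
'kkkkf': |S_i|=[31, 29, 27, 21, 10, 4] end={s12,s4,s40,s43} ∉↓L; 5/5 single-dels accept.
'fffff': N↓-sim [31, 27, 21, 17, 9, 3] end={s12,s4,s40} — reject; 5/5 del acc.
3 words, ⪯-incomp.


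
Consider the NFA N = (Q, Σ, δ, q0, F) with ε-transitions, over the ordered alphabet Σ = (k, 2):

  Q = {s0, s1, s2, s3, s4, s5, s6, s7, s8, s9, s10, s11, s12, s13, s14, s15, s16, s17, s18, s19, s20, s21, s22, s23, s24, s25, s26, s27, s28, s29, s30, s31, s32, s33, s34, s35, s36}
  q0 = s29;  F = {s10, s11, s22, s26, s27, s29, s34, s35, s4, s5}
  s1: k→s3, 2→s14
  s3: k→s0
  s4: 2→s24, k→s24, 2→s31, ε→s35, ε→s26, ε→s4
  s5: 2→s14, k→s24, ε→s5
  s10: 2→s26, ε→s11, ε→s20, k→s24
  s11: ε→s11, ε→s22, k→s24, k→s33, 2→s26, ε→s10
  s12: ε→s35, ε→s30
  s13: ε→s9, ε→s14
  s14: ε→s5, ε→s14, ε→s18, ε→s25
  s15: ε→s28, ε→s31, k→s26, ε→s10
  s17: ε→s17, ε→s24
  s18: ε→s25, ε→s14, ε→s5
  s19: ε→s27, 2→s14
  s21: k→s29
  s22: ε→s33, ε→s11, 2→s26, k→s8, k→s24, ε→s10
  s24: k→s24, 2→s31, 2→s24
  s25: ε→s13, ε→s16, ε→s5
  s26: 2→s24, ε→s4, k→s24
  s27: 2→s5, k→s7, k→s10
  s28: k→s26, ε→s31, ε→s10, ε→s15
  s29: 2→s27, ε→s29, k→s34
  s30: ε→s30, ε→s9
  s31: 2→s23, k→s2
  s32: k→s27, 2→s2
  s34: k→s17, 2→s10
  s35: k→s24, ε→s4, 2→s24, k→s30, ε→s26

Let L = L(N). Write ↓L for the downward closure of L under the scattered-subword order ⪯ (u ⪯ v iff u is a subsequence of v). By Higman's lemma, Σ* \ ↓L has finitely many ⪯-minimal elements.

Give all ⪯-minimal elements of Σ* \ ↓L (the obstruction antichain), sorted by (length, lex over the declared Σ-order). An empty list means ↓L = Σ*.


min(Σ*\↓L) = [kk, 22k, k222, 2k22].

|Q|=37, |F|=10, |δ|=80 (41 ε).
min D↑ (7 st, q0=0, F={3}): 0:k→1,2→2 1:k→3,2→4 2:k→4,2→5 3:k→3,2→3 4:k→3,2→6 5:k→3,2→5 6:k→3,2→3.
'kk': |S_i|=[26, 18, 9] end={s17,s2,s23,s24,s30,s31,s33,s8,s9} — reject; 2/2 single-dels accept.
'22k': run [26, 23, 15, 6] end={s2,s23,s24,s30,s31,s9} rej; 3/3 del acc.
'k222': run [26, 18, 15, 9, 4] end={s2,s23,s24,s31} rej; 4/4 single-dels accept.
'2k22': run [26, 23, 16, 9, 4] end={s2,s23,s24,s31} rej; 4/4 deletions ∈↓L.
4 obstructions.


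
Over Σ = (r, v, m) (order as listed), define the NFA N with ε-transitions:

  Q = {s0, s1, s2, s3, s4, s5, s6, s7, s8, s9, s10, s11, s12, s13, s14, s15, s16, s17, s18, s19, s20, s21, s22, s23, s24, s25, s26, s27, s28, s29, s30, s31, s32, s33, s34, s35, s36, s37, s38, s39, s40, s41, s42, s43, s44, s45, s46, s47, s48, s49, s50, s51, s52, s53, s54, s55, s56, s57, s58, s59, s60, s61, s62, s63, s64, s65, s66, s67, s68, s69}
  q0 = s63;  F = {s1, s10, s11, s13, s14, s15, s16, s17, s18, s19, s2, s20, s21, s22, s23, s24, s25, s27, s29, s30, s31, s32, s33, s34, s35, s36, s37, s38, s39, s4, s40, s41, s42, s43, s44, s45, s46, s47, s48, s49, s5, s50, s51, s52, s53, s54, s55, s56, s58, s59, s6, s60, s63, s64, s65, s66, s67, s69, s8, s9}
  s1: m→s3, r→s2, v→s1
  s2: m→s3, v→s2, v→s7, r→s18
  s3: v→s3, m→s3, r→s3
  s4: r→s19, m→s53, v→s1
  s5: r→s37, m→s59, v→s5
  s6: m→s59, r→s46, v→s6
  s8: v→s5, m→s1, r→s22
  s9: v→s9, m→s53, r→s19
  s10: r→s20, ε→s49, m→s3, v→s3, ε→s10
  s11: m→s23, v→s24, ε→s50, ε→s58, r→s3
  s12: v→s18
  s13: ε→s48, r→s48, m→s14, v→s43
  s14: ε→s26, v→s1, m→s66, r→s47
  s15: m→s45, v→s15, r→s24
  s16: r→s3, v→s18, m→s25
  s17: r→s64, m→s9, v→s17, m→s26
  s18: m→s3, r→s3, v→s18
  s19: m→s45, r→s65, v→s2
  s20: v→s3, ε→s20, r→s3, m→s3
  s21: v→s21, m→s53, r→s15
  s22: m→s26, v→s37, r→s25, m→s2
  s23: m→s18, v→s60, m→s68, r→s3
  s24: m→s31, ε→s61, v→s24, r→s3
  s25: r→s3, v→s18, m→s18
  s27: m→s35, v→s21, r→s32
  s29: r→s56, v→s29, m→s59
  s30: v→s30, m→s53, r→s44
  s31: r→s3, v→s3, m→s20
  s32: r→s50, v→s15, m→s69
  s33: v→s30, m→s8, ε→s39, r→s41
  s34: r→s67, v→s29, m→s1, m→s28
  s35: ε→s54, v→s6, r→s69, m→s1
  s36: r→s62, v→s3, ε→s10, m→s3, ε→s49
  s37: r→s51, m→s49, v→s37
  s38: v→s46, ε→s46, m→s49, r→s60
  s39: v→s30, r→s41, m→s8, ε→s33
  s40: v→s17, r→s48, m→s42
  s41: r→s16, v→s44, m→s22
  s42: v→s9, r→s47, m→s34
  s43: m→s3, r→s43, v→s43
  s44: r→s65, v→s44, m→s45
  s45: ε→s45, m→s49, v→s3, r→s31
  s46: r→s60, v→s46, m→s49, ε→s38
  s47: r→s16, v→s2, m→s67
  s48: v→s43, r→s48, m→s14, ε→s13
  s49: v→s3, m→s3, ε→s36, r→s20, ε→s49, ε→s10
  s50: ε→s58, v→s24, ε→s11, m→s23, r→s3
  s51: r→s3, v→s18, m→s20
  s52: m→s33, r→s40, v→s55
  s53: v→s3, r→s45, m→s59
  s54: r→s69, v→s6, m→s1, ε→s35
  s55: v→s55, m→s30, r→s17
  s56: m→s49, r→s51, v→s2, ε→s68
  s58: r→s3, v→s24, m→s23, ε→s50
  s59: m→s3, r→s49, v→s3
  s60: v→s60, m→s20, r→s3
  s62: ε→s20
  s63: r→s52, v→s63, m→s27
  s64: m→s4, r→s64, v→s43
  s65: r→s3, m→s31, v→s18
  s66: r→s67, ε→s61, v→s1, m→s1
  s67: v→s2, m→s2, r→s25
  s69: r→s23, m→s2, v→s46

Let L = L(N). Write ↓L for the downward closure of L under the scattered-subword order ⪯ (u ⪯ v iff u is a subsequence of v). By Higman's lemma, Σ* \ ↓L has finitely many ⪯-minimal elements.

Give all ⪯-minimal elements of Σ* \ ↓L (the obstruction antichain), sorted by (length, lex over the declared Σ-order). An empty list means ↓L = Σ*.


A = [mrrr, mvmv, mmmm, rrrvm, rvmmv].

|Q|=70, |F|=60, |δ|=216 (27 ε).
min D↑ (53 st, q0=0, F={31}): 0:r→1,v→0,m→2 1:r→3,v→4,m→5 2:r→6,v→7,m→8 3:r→9,v→10,m→11 4:r→10,v→4,m→12 5:r→13,v→12,m→14 6:r→15,v→16,m→17 7:r→16,v→7,m→18 8:r→17,v→19,m→20 9:r→9,v→21,m→22 10:r→23,v→10,m→24 11:r→25,v→24,m→26 12:r→27,v→12,m→18 13:r→28,v→27,m→29 14:r→29,v→30,m→20 15:r→31,v→32,m→33 16:r→32,v→16,m→34 17:r→33,v→35,m→36 18:r→34,v→31,m→37 19:r→35,v→19,m→37 20:r→36,v→20,m→31 21:r→21,v→21,m→31 22:r→25,v→20,m→38 23:r→23,v→21,m→39 24:r→40,v→24,m→18 25:r→28,v→36,m→41 26:r→41,v→42,m→20 27:r→43,v→27,m→34 28:r→31,v→44,m→45 29:r→45,v→46,m→36 30:r→46,v→30,m→37 31:r→31,v→31,m→31 32:r→31,v→32,m→47 33:r→31,v→48,m→44 34:r→47,v→31,m→49 35:r→48,v→35,m→49 36:r→44,v→36,m→31 37:r→49,v→31,m→31 38:r→41,v→20,m→20 39:r→40,v→20,m→18 40:r→43,v→36,m→34 41:r→45,v→36,m→36 42:r→50,v→42,m→37 43:r→31,v→44,m→47 44:r→31,v→44,m→31 45:r→31,v→44,m→44 46:r→51,v→46,m→49 47:r→31,v→31,m→52 48:r→31,v→48,m→52 49:r→52,v→31,m→31 50:r→51,v→36,m→49 51:r→31,v→44,m→52 52:r→31,v→31,m→31 [Hopcroft].
'mrrr': N↓-sim [67, 58, 37, 17, 1] end={s3} rej; 4/4 single-dels accept.
'mvmv': N↓-sim [67, 58, 33, 10, 1] end={s3} — reject; 4/4 del acc.
'mmmm': |S_i|=[67, 58, 37, 14, 1] end={s3} rej; 4/4 deletions ∈↓L.
'rrrvm': |S_i|=[67, 61, 49, 32, 6, 1] end={s3} rej; 5/5 single-dels accept.
'rvmmv': |S_i|=[67, 61, 37, 21, 10, 1] end={s3} rej; 5/5 del acc.
5 minimals (antichain).


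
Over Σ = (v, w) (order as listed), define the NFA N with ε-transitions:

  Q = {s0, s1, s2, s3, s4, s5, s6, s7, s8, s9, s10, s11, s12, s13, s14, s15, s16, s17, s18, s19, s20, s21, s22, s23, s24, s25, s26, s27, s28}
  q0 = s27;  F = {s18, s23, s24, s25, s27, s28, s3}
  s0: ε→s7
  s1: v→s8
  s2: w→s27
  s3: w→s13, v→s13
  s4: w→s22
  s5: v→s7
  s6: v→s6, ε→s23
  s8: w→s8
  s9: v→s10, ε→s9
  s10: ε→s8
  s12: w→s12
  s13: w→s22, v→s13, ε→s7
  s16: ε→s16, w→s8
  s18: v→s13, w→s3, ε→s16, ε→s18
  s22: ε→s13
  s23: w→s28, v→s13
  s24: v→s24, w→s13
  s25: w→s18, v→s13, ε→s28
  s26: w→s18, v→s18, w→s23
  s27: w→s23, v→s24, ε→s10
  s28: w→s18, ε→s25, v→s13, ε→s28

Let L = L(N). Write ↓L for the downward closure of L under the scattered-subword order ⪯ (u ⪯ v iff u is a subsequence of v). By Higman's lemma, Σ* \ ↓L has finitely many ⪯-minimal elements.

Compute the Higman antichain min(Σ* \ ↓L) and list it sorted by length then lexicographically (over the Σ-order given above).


min(Σ*\↓L) = [vw, wv, wwwww].

|Q|=29, |F|=7, |δ|=41 (13 ε).
min D↑ (7 st, q0=0, F={3}): 0:v→1,w→2 1:v→1,w→3 2:v→3,w→4 3:v→3,w→3 4:v→3,w→5 5:v→3,w→6 6:v→3,w→3.
'vw': |S_i|=[13, 4, 3] end={s13,s22,s7} — reject; 2/2 single-dels accept.
'wv': N↓-sim [13, 10, 3] end={s13,s22,s7} ∉↓L; 2/2 single-dels accept.
'wwwww': run [13, 10, 9, 7, 5, 4] end={s13,s22,s7,s8} — reject; 5/5 single-dels accept.
3 words, ⪯-incomp.
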